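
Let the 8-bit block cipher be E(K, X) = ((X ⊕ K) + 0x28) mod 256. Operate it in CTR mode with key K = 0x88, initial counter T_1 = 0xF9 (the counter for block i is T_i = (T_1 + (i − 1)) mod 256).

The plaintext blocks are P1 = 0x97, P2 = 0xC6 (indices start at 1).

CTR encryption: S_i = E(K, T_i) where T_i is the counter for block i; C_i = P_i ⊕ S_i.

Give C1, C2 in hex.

C1 = 0x0E, C2 = 0x5C

C1: T = 0xF9, S = E(K, T) = 0x99; 0x97 ⊕ 0x99 = 0x0E.
C2: T = 0xFA, S = E(K, T) = 0x9A; 0xC6 ⊕ 0x9A = 0x5C.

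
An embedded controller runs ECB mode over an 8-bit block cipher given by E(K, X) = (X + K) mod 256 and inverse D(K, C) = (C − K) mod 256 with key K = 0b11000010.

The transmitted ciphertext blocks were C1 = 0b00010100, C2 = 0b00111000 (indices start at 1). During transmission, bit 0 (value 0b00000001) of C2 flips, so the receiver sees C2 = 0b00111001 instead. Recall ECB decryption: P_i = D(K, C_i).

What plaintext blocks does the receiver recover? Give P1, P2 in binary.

P1 = 0b01010010, P2 = 0b01110111

Only C2 changed, to 0b00111001. In ECB, a change in C_i affects only P_i. Decrypting the received ciphertext:
P1: D(K, 0b00010100) = 0b01010010.
P2: D(K, 0b00111001) = 0b01110111.
Blocks that differ from the original plaintext: P2.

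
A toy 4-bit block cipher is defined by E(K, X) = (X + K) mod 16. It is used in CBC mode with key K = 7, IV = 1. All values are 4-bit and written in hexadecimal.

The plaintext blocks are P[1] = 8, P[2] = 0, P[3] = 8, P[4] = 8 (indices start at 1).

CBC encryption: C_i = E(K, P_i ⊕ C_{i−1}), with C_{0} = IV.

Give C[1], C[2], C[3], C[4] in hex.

C[1]: P[1] ⊕ 1 = 9; E(K, 9) = 0.
C[2]: P[2] ⊕ 0 = 0; E(K, 0) = 7.
C[3]: P[3] ⊕ 7 = F; E(K, F) = 6.
C[4]: P[4] ⊕ 6 = E; E(K, E) = 5.

C[1] = 0, C[2] = 7, C[3] = 6, C[4] = 5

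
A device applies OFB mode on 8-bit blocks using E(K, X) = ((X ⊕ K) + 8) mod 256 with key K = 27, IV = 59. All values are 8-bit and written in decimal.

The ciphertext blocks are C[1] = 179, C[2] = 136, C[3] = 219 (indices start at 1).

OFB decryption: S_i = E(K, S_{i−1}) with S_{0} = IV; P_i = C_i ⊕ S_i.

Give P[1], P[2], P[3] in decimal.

P[1]: S = E(K, 59) = 40; 179 ⊕ 40 = 155.
P[2]: S = E(K, 40) = 59; 136 ⊕ 59 = 179.
P[3]: S = E(K, 59) = 40; 219 ⊕ 40 = 243.

P[1] = 155, P[2] = 179, P[3] = 243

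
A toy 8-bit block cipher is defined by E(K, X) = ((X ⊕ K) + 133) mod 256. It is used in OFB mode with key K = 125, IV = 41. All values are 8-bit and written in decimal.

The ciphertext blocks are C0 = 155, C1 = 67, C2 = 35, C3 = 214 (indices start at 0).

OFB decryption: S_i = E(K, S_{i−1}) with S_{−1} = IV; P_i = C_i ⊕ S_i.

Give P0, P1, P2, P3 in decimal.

P0: S = E(K, 41) = 217; 155 ⊕ 217 = 66.
P1: S = E(K, 217) = 41; 67 ⊕ 41 = 106.
P2: S = E(K, 41) = 217; 35 ⊕ 217 = 250.
P3: S = E(K, 217) = 41; 214 ⊕ 41 = 255.

P0 = 66, P1 = 106, P2 = 250, P3 = 255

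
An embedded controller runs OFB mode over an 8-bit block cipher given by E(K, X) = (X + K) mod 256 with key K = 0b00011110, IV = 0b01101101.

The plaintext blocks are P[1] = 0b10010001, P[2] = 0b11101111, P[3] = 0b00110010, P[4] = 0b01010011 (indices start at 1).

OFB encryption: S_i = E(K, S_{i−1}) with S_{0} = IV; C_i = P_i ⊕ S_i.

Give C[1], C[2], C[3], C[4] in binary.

C[1] = 0b00011010, C[2] = 0b01000110, C[3] = 0b11110101, C[4] = 0b10110110

C[1]: S = E(K, 0b01101101) = 0b10001011; 0b10010001 ⊕ 0b10001011 = 0b00011010.
C[2]: S = E(K, 0b10001011) = 0b10101001; 0b11101111 ⊕ 0b10101001 = 0b01000110.
C[3]: S = E(K, 0b10101001) = 0b11000111; 0b00110010 ⊕ 0b11000111 = 0b11110101.
C[4]: S = E(K, 0b11000111) = 0b11100101; 0b01010011 ⊕ 0b11100101 = 0b10110110.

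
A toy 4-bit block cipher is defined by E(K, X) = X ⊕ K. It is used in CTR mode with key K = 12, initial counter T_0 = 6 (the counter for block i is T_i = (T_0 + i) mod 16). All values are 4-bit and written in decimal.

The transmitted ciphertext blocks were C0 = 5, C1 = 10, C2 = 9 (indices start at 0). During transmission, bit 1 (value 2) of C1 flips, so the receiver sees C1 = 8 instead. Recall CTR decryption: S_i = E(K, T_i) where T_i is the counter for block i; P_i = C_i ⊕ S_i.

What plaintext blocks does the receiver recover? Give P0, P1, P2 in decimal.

P0 = 15, P1 = 3, P2 = 13

Only C1 changed, to 8. In CTR, a change in C_i flips the same bit in P_i only; the keystream is unaffected. Decrypting the received ciphertext:
P0: T = 6, S = E(K, T) = 10; 5 ⊕ 10 = 15.
P1: T = 7, S = E(K, T) = 11; 8 ⊕ 11 = 3.
P2: T = 8, S = E(K, T) = 4; 9 ⊕ 4 = 13.
Blocks that differ from the original plaintext: P1.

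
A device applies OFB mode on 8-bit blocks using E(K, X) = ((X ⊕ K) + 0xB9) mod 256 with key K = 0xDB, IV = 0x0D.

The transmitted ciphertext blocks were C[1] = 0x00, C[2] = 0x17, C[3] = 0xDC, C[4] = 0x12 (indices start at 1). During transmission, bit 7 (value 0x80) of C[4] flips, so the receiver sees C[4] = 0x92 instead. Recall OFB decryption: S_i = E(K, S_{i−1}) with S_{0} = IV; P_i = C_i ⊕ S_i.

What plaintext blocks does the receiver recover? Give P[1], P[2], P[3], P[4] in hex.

P[1] = 0x8F, P[2] = 0x1A, P[3] = 0x53, P[4] = 0x9F

Only C[4] changed, to 0x92. In OFB, a change in C_i flips the same bit in P_i only; the keystream is unaffected. Decrypting the received ciphertext:
P[1]: S = E(K, 0x0D) = 0x8F; 0x00 ⊕ 0x8F = 0x8F.
P[2]: S = E(K, 0x8F) = 0x0D; 0x17 ⊕ 0x0D = 0x1A.
P[3]: S = E(K, 0x0D) = 0x8F; 0xDC ⊕ 0x8F = 0x53.
P[4]: S = E(K, 0x8F) = 0x0D; 0x92 ⊕ 0x0D = 0x9F.
Blocks that differ from the original plaintext: P[4].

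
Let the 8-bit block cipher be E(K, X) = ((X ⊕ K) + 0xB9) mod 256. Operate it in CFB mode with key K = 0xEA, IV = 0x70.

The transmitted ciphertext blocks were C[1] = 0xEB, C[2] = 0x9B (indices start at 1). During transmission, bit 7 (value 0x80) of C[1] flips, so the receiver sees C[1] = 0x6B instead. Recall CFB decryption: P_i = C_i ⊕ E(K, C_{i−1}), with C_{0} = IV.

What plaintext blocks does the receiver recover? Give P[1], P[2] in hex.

P[1] = 0x38, P[2] = 0xA1

Only C[1] changed, to 0x6B. In CFB, a change in C_i flips the same bit in P_i and garbles P_{i+1}. Decrypting the received ciphertext:
P[1]: E(K, 0x70) = 0x53; 0x6B ⊕ 0x53 = 0x38.
P[2]: E(K, 0x6B) = 0x3A; 0x9B ⊕ 0x3A = 0xA1.
Blocks that differ from the original plaintext: P[1], P[2].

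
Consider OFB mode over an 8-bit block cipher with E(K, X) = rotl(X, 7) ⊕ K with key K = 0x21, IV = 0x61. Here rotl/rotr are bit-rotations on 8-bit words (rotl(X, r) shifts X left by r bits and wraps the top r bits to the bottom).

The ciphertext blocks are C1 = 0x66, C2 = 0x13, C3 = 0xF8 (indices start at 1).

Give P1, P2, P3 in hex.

P1 = 0xF7, P2 = 0xFA, P3 = 0x2D

OFB decryption: S_i = E(K, S_{i−1}) with S_{0} = IV; P_i = C_i ⊕ S_i.
P1: S = E(K, 0x61) = 0x91; 0x66 ⊕ 0x91 = 0xF7.
P2: S = E(K, 0x91) = 0xE9; 0x13 ⊕ 0xE9 = 0xFA.
P3: S = E(K, 0xE9) = 0xD5; 0xF8 ⊕ 0xD5 = 0x2D.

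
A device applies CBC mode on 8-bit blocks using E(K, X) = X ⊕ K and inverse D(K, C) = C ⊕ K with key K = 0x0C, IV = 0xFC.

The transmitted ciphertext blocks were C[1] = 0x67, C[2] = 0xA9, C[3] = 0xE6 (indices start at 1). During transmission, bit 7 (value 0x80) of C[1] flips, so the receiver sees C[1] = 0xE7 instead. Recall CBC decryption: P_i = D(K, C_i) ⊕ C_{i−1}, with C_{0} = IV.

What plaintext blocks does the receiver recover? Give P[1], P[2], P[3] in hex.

P[1] = 0x17, P[2] = 0x42, P[3] = 0x43

Only C[1] changed, to 0xE7. In CBC, a change in C_i garbles P_i and flips the same bit in P_{i+1}. Decrypting the received ciphertext:
P[1]: D(K, 0xE7) = 0xEB; 0xEB ⊕ 0xFC = 0x17.
P[2]: D(K, 0xA9) = 0xA5; 0xA5 ⊕ 0xE7 = 0x42.
P[3]: D(K, 0xE6) = 0xEA; 0xEA ⊕ 0xA9 = 0x43.
Blocks that differ from the original plaintext: P[1], P[2].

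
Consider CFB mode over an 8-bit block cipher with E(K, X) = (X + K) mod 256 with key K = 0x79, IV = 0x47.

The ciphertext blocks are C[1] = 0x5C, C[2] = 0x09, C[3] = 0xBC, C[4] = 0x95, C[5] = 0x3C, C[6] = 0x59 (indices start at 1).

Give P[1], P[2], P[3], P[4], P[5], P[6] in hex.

P[1] = 0x9C, P[2] = 0xDC, P[3] = 0x3E, P[4] = 0xA0, P[5] = 0x32, P[6] = 0xEC

CFB decryption: P_i = C_i ⊕ E(K, C_{i−1}), with C_{0} = IV.
P[1]: E(K, 0x47) = 0xC0; 0x5C ⊕ 0xC0 = 0x9C.
P[2]: E(K, 0x5C) = 0xD5; 0x09 ⊕ 0xD5 = 0xDC.
P[3]: E(K, 0x09) = 0x82; 0xBC ⊕ 0x82 = 0x3E.
P[4]: E(K, 0xBC) = 0x35; 0x95 ⊕ 0x35 = 0xA0.
P[5]: E(K, 0x95) = 0x0E; 0x3C ⊕ 0x0E = 0x32.
P[6]: E(K, 0x3C) = 0xB5; 0x59 ⊕ 0xB5 = 0xEC.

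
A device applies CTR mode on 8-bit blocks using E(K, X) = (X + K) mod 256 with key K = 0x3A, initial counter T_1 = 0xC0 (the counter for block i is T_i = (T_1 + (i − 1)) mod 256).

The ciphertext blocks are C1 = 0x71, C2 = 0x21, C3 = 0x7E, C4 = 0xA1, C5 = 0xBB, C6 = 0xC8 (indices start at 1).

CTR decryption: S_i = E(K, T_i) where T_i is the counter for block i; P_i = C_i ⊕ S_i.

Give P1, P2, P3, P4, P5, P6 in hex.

P1 = 0x8B, P2 = 0xDA, P3 = 0x82, P4 = 0x5C, P5 = 0x45, P6 = 0x37

P1: T = 0xC0, S = E(K, T) = 0xFA; 0x71 ⊕ 0xFA = 0x8B.
P2: T = 0xC1, S = E(K, T) = 0xFB; 0x21 ⊕ 0xFB = 0xDA.
P3: T = 0xC2, S = E(K, T) = 0xFC; 0x7E ⊕ 0xFC = 0x82.
P4: T = 0xC3, S = E(K, T) = 0xFD; 0xA1 ⊕ 0xFD = 0x5C.
P5: T = 0xC4, S = E(K, T) = 0xFE; 0xBB ⊕ 0xFE = 0x45.
P6: T = 0xC5, S = E(K, T) = 0xFF; 0xC8 ⊕ 0xFF = 0x37.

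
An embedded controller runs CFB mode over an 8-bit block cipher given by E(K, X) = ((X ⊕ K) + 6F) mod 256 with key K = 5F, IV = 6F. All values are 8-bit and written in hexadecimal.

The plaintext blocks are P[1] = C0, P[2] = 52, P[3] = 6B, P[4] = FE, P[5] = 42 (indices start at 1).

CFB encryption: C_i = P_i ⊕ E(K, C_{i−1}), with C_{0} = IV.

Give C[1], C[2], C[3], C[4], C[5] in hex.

C[1]: E(K, 6F) = 9F; C0 ⊕ 9F = 5F.
C[2]: E(K, 5F) = 6F; 52 ⊕ 6F = 3D.
C[3]: E(K, 3D) = D1; 6B ⊕ D1 = BA.
C[4]: E(K, BA) = 54; FE ⊕ 54 = AA.
C[5]: E(K, AA) = 64; 42 ⊕ 64 = 26.

C[1] = 5F, C[2] = 3D, C[3] = BA, C[4] = AA, C[5] = 26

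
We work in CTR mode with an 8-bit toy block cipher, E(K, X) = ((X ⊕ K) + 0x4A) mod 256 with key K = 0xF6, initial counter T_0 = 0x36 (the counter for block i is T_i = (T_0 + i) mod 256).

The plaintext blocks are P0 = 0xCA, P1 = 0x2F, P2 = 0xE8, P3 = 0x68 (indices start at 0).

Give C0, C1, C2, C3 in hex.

C0 = 0xC0, C1 = 0x24, C2 = 0xF0, C3 = 0x71

CTR encryption: S_i = E(K, T_i) where T_i is the counter for block i; C_i = P_i ⊕ S_i.
C0: T = 0x36, S = E(K, T) = 0x0A; 0xCA ⊕ 0x0A = 0xC0.
C1: T = 0x37, S = E(K, T) = 0x0B; 0x2F ⊕ 0x0B = 0x24.
C2: T = 0x38, S = E(K, T) = 0x18; 0xE8 ⊕ 0x18 = 0xF0.
C3: T = 0x39, S = E(K, T) = 0x19; 0x68 ⊕ 0x19 = 0x71.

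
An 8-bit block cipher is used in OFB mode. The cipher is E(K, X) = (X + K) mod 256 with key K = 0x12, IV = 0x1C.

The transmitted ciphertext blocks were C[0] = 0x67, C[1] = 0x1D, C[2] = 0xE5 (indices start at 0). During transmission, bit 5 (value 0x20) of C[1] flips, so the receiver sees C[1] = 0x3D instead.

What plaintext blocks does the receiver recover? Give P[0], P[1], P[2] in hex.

OFB decryption: S_i = E(K, S_{i−1}) with S_{−1} = IV; P_i = C_i ⊕ S_i.
Only C[1] changed, to 0x3D. In OFB, a change in C_i flips the same bit in P_i only; the keystream is unaffected. Decrypting the received ciphertext:
P[0]: S = E(K, 0x1C) = 0x2E; 0x67 ⊕ 0x2E = 0x49.
P[1]: S = E(K, 0x2E) = 0x40; 0x3D ⊕ 0x40 = 0x7D.
P[2]: S = E(K, 0x40) = 0x52; 0xE5 ⊕ 0x52 = 0xB7.
Blocks that differ from the original plaintext: P[1].

P[0] = 0x49, P[1] = 0x7D, P[2] = 0xB7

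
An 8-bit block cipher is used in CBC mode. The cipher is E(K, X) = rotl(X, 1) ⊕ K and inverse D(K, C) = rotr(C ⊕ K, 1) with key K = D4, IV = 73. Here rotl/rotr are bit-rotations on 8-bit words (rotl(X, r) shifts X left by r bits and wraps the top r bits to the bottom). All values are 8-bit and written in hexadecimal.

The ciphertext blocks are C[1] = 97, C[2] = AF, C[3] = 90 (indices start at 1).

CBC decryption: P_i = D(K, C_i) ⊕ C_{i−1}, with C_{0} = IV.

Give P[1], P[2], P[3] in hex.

P[1] = D2, P[2] = 2A, P[3] = 8D

P[1]: D(K, 97) = A1; A1 ⊕ 73 = D2.
P[2]: D(K, AF) = BD; BD ⊕ 97 = 2A.
P[3]: D(K, 90) = 22; 22 ⊕ AF = 8D.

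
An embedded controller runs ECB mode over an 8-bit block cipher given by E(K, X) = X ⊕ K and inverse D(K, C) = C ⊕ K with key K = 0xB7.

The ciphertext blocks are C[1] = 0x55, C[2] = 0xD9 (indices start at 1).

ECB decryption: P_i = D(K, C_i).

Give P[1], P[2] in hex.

P[1] = 0xE2, P[2] = 0x6E

P[1]: D(K, 0x55) = 0xE2.
P[2]: D(K, 0xD9) = 0x6E.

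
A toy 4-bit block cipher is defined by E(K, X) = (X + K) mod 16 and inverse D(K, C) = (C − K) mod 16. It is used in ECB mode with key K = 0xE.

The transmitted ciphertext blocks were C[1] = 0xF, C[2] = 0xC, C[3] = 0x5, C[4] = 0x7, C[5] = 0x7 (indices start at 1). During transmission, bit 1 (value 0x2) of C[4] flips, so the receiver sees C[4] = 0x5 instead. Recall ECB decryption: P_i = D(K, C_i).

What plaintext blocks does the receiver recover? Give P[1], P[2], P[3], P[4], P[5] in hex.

Only C[4] changed, to 0x5. In ECB, a change in C_i affects only P_i. Decrypting the received ciphertext:
P[1]: D(K, 0xF) = 0x1.
P[2]: D(K, 0xC) = 0xE.
P[3]: D(K, 0x5) = 0x7.
P[4]: D(K, 0x5) = 0x7.
P[5]: D(K, 0x7) = 0x9.
Blocks that differ from the original plaintext: P[4].

P[1] = 0x1, P[2] = 0xE, P[3] = 0x7, P[4] = 0x7, P[5] = 0x9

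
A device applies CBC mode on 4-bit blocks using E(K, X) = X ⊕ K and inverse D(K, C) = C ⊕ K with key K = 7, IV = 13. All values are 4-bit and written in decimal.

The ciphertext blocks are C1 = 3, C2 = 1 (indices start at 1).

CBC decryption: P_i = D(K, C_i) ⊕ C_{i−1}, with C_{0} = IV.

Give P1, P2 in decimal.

P1 = 9, P2 = 5

P1: D(K, 3) = 4; 4 ⊕ 13 = 9.
P2: D(K, 1) = 6; 6 ⊕ 3 = 5.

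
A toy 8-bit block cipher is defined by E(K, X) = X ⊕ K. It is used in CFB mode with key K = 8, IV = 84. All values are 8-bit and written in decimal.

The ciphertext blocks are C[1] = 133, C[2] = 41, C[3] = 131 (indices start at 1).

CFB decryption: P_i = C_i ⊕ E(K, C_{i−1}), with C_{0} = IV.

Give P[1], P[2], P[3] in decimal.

P[1]: E(K, 84) = 92; 133 ⊕ 92 = 217.
P[2]: E(K, 133) = 141; 41 ⊕ 141 = 164.
P[3]: E(K, 41) = 33; 131 ⊕ 33 = 162.

P[1] = 217, P[2] = 164, P[3] = 162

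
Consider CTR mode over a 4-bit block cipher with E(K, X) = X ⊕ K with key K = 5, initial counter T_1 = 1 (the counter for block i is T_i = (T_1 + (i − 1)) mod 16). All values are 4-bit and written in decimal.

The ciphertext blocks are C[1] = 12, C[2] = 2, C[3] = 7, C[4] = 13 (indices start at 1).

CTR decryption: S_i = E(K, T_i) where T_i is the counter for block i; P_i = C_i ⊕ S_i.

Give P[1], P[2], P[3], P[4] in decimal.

P[1] = 8, P[2] = 5, P[3] = 1, P[4] = 12

P[1]: T = 1, S = E(K, T) = 4; 12 ⊕ 4 = 8.
P[2]: T = 2, S = E(K, T) = 7; 2 ⊕ 7 = 5.
P[3]: T = 3, S = E(K, T) = 6; 7 ⊕ 6 = 1.
P[4]: T = 4, S = E(K, T) = 1; 13 ⊕ 1 = 12.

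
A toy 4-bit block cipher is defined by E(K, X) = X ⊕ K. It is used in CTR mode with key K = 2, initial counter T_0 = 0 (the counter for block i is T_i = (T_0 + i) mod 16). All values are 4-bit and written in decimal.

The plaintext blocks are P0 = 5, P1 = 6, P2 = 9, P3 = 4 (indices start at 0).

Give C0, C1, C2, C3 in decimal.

C0 = 7, C1 = 5, C2 = 9, C3 = 5

CTR encryption: S_i = E(K, T_i) where T_i is the counter for block i; C_i = P_i ⊕ S_i.
C0: T = 0, S = E(K, T) = 2; 5 ⊕ 2 = 7.
C1: T = 1, S = E(K, T) = 3; 6 ⊕ 3 = 5.
C2: T = 2, S = E(K, T) = 0; 9 ⊕ 0 = 9.
C3: T = 3, S = E(K, T) = 1; 4 ⊕ 1 = 5.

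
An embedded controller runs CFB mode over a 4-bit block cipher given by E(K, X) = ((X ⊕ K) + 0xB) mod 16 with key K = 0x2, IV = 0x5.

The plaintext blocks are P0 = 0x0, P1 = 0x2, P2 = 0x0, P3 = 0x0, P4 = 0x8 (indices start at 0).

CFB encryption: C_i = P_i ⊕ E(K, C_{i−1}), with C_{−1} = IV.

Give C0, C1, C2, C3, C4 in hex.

C0 = 0x2, C1 = 0x9, C2 = 0x6, C3 = 0xF, C4 = 0x0

C0: E(K, 0x5) = 0x2; 0x0 ⊕ 0x2 = 0x2.
C1: E(K, 0x2) = 0xB; 0x2 ⊕ 0xB = 0x9.
C2: E(K, 0x9) = 0x6; 0x0 ⊕ 0x6 = 0x6.
C3: E(K, 0x6) = 0xF; 0x0 ⊕ 0xF = 0xF.
C4: E(K, 0xF) = 0x8; 0x8 ⊕ 0x8 = 0x0.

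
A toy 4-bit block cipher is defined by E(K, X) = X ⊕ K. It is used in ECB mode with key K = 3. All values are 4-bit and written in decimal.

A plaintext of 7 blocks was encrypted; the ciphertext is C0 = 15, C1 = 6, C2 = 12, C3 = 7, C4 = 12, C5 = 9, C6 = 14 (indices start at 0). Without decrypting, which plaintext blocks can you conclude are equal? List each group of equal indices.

ECB encrypts each block independently with the same key, so equal ciphertext blocks imply equal plaintext blocks.
C2 = C4 = 12, so P2 = P4.

P2 = P4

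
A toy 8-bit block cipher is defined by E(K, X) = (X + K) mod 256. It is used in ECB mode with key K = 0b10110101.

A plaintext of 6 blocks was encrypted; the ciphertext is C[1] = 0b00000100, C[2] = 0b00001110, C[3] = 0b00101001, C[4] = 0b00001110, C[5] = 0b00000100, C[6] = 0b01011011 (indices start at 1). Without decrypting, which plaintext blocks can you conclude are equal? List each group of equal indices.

ECB encrypts each block independently with the same key, so equal ciphertext blocks imply equal plaintext blocks.
C[1] = C[5] = 0b00000100, so P[1] = P[5].
C[2] = C[4] = 0b00001110, so P[2] = P[4].

P[1] = P[5]; P[2] = P[4]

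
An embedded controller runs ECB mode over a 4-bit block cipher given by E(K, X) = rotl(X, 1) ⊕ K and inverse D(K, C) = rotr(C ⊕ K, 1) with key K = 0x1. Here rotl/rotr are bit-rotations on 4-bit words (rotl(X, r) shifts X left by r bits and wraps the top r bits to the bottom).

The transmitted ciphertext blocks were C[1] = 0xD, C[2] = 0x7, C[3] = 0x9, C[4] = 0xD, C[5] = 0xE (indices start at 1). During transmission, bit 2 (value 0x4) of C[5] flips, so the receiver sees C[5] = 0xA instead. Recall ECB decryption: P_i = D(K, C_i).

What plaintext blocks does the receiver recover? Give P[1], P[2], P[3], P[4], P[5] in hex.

P[1] = 0x6, P[2] = 0x3, P[3] = 0x4, P[4] = 0x6, P[5] = 0xD

Only C[5] changed, to 0xA. In ECB, a change in C_i affects only P_i. Decrypting the received ciphertext:
P[1]: D(K, 0xD) = 0x6.
P[2]: D(K, 0x7) = 0x3.
P[3]: D(K, 0x9) = 0x4.
P[4]: D(K, 0xD) = 0x6.
P[5]: D(K, 0xA) = 0xD.
Blocks that differ from the original plaintext: P[5].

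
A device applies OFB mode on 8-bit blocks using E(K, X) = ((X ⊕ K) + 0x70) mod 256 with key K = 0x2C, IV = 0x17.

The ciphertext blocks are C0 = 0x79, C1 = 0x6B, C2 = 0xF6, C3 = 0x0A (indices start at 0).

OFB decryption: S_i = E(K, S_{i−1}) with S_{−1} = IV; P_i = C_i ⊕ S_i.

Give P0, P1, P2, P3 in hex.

P0: S = E(K, 0x17) = 0xAB; 0x79 ⊕ 0xAB = 0xD2.
P1: S = E(K, 0xAB) = 0xF7; 0x6B ⊕ 0xF7 = 0x9C.
P2: S = E(K, 0xF7) = 0x4B; 0xF6 ⊕ 0x4B = 0xBD.
P3: S = E(K, 0x4B) = 0xD7; 0x0A ⊕ 0xD7 = 0xDD.

P0 = 0xD2, P1 = 0x9C, P2 = 0xBD, P3 = 0xDD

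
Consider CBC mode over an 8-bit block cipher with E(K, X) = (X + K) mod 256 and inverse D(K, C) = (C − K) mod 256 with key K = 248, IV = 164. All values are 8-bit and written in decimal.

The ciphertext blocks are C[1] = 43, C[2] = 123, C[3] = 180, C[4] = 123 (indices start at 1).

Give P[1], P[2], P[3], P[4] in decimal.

P[1] = 151, P[2] = 168, P[3] = 199, P[4] = 55

CBC decryption: P_i = D(K, C_i) ⊕ C_{i−1}, with C_{0} = IV.
P[1]: D(K, 43) = 51; 51 ⊕ 164 = 151.
P[2]: D(K, 123) = 131; 131 ⊕ 43 = 168.
P[3]: D(K, 180) = 188; 188 ⊕ 123 = 199.
P[4]: D(K, 123) = 131; 131 ⊕ 180 = 55.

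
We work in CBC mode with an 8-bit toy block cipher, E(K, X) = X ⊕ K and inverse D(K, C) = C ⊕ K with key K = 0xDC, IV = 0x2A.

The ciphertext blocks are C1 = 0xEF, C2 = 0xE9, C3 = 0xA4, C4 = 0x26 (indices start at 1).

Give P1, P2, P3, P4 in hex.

CBC decryption: P_i = D(K, C_i) ⊕ C_{i−1}, with C_{0} = IV.
P1: D(K, 0xEF) = 0x33; 0x33 ⊕ 0x2A = 0x19.
P2: D(K, 0xE9) = 0x35; 0x35 ⊕ 0xEF = 0xDA.
P3: D(K, 0xA4) = 0x78; 0x78 ⊕ 0xE9 = 0x91.
P4: D(K, 0x26) = 0xFA; 0xFA ⊕ 0xA4 = 0x5E.

P1 = 0x19, P2 = 0xDA, P3 = 0x91, P4 = 0x5E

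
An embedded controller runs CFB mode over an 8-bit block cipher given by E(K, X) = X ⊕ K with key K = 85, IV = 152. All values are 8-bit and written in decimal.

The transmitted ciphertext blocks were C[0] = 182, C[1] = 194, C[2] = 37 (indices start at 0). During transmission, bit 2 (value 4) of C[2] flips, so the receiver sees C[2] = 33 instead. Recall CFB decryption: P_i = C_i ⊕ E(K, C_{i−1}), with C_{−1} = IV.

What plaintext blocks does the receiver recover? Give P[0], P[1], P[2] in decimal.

P[0] = 123, P[1] = 33, P[2] = 182

Only C[2] changed, to 33. In CFB, a change in C_i flips the same bit in P_i and garbles P_{i+1}. Decrypting the received ciphertext:
P[0]: E(K, 152) = 205; 182 ⊕ 205 = 123.
P[1]: E(K, 182) = 227; 194 ⊕ 227 = 33.
P[2]: E(K, 194) = 151; 33 ⊕ 151 = 182.
Blocks that differ from the original plaintext: P[2].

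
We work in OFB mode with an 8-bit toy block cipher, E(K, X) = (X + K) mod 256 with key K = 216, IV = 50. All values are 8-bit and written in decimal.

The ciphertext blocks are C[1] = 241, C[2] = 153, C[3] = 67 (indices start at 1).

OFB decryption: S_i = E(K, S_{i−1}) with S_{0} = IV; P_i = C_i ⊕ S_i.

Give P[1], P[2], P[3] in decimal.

P[1] = 251, P[2] = 123, P[3] = 249

P[1]: S = E(K, 50) = 10; 241 ⊕ 10 = 251.
P[2]: S = E(K, 10) = 226; 153 ⊕ 226 = 123.
P[3]: S = E(K, 226) = 186; 67 ⊕ 186 = 249.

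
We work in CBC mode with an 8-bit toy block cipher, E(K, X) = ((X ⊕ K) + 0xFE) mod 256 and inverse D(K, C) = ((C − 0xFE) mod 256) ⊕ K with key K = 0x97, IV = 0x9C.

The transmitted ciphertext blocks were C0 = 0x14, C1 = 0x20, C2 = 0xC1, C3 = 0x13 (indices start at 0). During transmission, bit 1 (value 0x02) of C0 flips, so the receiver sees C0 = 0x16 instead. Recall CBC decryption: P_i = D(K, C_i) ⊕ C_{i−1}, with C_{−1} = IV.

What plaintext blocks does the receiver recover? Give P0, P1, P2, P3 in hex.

P0 = 0x13, P1 = 0xA3, P2 = 0x74, P3 = 0x43

Only C0 changed, to 0x16. In CBC, a change in C_i garbles P_i and flips the same bit in P_{i+1}. Decrypting the received ciphertext:
P0: D(K, 0x16) = 0x8F; 0x8F ⊕ 0x9C = 0x13.
P1: D(K, 0x20) = 0xB5; 0xB5 ⊕ 0x16 = 0xA3.
P2: D(K, 0xC1) = 0x54; 0x54 ⊕ 0x20 = 0x74.
P3: D(K, 0x13) = 0x82; 0x82 ⊕ 0xC1 = 0x43.
Blocks that differ from the original plaintext: P0, P1.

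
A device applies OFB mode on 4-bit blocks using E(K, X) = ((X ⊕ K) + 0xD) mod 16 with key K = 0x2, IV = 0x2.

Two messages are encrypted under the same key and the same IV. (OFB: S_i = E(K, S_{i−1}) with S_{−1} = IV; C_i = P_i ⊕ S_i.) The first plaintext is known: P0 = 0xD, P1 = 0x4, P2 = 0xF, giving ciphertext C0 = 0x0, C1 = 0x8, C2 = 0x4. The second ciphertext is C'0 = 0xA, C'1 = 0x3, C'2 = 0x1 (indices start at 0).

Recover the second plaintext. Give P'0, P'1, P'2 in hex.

In OFB with a reused IV, both messages share the same keystream S_i, so C_i ⊕ C'_i = P_i ⊕ P'_i and thus P'_i = P_i ⊕ C_i ⊕ C'_i.
P'0: 0xD ⊕ 0x0 ⊕ 0xA = 0x7.
P'1: 0x4 ⊕ 0x8 ⊕ 0x3 = 0xF.
P'2: 0xF ⊕ 0x4 ⊕ 0x1 = 0xA.

P'0 = 0x7, P'1 = 0xF, P'2 = 0xA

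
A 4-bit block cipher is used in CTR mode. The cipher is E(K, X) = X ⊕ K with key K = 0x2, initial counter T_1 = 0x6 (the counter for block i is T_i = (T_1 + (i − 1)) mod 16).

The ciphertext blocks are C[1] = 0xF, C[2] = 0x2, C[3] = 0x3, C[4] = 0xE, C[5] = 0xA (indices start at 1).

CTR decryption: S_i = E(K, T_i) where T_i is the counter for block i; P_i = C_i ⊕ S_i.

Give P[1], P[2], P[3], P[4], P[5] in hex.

P[1]: T = 0x6, S = E(K, T) = 0x4; 0xF ⊕ 0x4 = 0xB.
P[2]: T = 0x7, S = E(K, T) = 0x5; 0x2 ⊕ 0x5 = 0x7.
P[3]: T = 0x8, S = E(K, T) = 0xA; 0x3 ⊕ 0xA = 0x9.
P[4]: T = 0x9, S = E(K, T) = 0xB; 0xE ⊕ 0xB = 0x5.
P[5]: T = 0xA, S = E(K, T) = 0x8; 0xA ⊕ 0x8 = 0x2.

P[1] = 0xB, P[2] = 0x7, P[3] = 0x9, P[4] = 0x5, P[5] = 0x2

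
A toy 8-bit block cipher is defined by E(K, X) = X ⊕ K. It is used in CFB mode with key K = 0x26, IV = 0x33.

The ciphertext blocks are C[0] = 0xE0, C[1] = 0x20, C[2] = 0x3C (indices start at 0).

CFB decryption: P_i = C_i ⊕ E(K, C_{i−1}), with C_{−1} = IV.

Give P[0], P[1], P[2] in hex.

P[0]: E(K, 0x33) = 0x15; 0xE0 ⊕ 0x15 = 0xF5.
P[1]: E(K, 0xE0) = 0xC6; 0x20 ⊕ 0xC6 = 0xE6.
P[2]: E(K, 0x20) = 0x06; 0x3C ⊕ 0x06 = 0x3A.

P[0] = 0xF5, P[1] = 0xE6, P[2] = 0x3A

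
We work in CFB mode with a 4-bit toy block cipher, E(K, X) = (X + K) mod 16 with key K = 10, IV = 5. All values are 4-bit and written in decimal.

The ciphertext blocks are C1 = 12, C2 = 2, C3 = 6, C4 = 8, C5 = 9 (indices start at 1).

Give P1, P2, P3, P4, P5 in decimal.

P1 = 3, P2 = 4, P3 = 10, P4 = 8, P5 = 11

CFB decryption: P_i = C_i ⊕ E(K, C_{i−1}), with C_{0} = IV.
P1: E(K, 5) = 15; 12 ⊕ 15 = 3.
P2: E(K, 12) = 6; 2 ⊕ 6 = 4.
P3: E(K, 2) = 12; 6 ⊕ 12 = 10.
P4: E(K, 6) = 0; 8 ⊕ 0 = 8.
P5: E(K, 8) = 2; 9 ⊕ 2 = 11.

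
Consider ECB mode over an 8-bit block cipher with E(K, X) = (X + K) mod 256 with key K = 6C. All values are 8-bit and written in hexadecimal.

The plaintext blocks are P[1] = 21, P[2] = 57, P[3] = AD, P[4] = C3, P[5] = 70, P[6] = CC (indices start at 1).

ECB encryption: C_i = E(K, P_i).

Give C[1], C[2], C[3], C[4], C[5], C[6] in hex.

C[1] = 8D, C[2] = C3, C[3] = 19, C[4] = 2F, C[5] = DC, C[6] = 38

C[1]: E(K, 21) = 8D.
C[2]: E(K, 57) = C3.
C[3]: E(K, AD) = 19.
C[4]: E(K, C3) = 2F.
C[5]: E(K, 70) = DC.
C[6]: E(K, CC) = 38.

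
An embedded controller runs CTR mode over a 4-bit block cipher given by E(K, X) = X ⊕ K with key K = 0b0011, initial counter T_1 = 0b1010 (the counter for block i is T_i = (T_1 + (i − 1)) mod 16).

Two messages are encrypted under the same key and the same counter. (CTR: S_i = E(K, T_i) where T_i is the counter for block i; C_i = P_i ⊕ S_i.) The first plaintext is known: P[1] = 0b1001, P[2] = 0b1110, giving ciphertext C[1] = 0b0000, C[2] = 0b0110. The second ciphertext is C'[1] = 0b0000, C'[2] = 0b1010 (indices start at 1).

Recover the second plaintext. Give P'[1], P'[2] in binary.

In CTR with a reused counter, both messages share the same keystream S_i, so C_i ⊕ C'_i = P_i ⊕ P'_i and thus P'_i = P_i ⊕ C_i ⊕ C'_i.
P'[1]: 0b1001 ⊕ 0b0000 ⊕ 0b0000 = 0b1001.
P'[2]: 0b1110 ⊕ 0b0110 ⊕ 0b1010 = 0b0010.

P'[1] = 0b1001, P'[2] = 0b0010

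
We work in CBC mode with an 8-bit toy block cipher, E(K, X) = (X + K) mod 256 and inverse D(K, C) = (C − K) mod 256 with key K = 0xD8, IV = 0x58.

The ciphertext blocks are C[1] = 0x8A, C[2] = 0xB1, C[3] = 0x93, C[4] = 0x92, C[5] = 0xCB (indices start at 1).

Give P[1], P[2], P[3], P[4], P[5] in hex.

P[1] = 0xEA, P[2] = 0x53, P[3] = 0x0A, P[4] = 0x29, P[5] = 0x61

CBC decryption: P_i = D(K, C_i) ⊕ C_{i−1}, with C_{0} = IV.
P[1]: D(K, 0x8A) = 0xB2; 0xB2 ⊕ 0x58 = 0xEA.
P[2]: D(K, 0xB1) = 0xD9; 0xD9 ⊕ 0x8A = 0x53.
P[3]: D(K, 0x93) = 0xBB; 0xBB ⊕ 0xB1 = 0x0A.
P[4]: D(K, 0x92) = 0xBA; 0xBA ⊕ 0x93 = 0x29.
P[5]: D(K, 0xCB) = 0xF3; 0xF3 ⊕ 0x92 = 0x61.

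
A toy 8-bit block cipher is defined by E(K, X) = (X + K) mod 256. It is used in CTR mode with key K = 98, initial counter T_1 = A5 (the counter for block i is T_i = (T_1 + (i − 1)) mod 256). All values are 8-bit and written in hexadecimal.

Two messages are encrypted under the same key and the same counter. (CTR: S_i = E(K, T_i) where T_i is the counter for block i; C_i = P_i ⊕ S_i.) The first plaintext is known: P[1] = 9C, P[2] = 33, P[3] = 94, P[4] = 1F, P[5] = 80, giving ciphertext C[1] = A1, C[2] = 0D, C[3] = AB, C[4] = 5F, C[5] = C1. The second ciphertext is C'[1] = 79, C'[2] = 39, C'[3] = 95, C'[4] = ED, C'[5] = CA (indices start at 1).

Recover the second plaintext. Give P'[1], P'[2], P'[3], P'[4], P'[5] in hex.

In CTR with a reused counter, both messages share the same keystream S_i, so C_i ⊕ C'_i = P_i ⊕ P'_i and thus P'_i = P_i ⊕ C_i ⊕ C'_i.
P'[1]: 9C ⊕ A1 ⊕ 79 = 44.
P'[2]: 33 ⊕ 0D ⊕ 39 = 07.
P'[3]: 94 ⊕ AB ⊕ 95 = AA.
P'[4]: 1F ⊕ 5F ⊕ ED = AD.
P'[5]: 80 ⊕ C1 ⊕ CA = 8B.

P'[1] = 44, P'[2] = 07, P'[3] = AA, P'[4] = AD, P'[5] = 8B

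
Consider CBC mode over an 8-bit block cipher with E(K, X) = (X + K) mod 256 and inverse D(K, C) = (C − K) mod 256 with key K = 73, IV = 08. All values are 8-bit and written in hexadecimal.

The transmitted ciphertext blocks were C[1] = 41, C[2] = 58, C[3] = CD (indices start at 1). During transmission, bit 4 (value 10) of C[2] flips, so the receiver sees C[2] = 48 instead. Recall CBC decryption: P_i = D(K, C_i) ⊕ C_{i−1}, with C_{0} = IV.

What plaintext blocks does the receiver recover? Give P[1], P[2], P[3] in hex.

Only C[2] changed, to 48. In CBC, a change in C_i garbles P_i and flips the same bit in P_{i+1}. Decrypting the received ciphertext:
P[1]: D(K, 41) = CE; CE ⊕ 08 = C6.
P[2]: D(K, 48) = D5; D5 ⊕ 41 = 94.
P[3]: D(K, CD) = 5A; 5A ⊕ 48 = 12.
Blocks that differ from the original plaintext: P[2], P[3].

P[1] = C6, P[2] = 94, P[3] = 12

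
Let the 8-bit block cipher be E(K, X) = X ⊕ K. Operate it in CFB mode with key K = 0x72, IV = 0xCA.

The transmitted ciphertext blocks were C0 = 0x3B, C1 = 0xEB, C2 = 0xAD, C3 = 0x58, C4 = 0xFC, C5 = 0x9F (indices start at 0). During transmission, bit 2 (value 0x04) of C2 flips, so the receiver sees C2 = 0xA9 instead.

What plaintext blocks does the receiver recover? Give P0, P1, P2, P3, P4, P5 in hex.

CFB decryption: P_i = C_i ⊕ E(K, C_{i−1}), with C_{−1} = IV.
Only C2 changed, to 0xA9. In CFB, a change in C_i flips the same bit in P_i and garbles P_{i+1}. Decrypting the received ciphertext:
P0: E(K, 0xCA) = 0xB8; 0x3B ⊕ 0xB8 = 0x83.
P1: E(K, 0x3B) = 0x49; 0xEB ⊕ 0x49 = 0xA2.
P2: E(K, 0xEB) = 0x99; 0xA9 ⊕ 0x99 = 0x30.
P3: E(K, 0xA9) = 0xDB; 0x58 ⊕ 0xDB = 0x83.
P4: E(K, 0x58) = 0x2A; 0xFC ⊕ 0x2A = 0xD6.
P5: E(K, 0xFC) = 0x8E; 0x9F ⊕ 0x8E = 0x11.
Blocks that differ from the original plaintext: P2, P3.

P0 = 0x83, P1 = 0xA2, P2 = 0x30, P3 = 0x83, P4 = 0xD6, P5 = 0x11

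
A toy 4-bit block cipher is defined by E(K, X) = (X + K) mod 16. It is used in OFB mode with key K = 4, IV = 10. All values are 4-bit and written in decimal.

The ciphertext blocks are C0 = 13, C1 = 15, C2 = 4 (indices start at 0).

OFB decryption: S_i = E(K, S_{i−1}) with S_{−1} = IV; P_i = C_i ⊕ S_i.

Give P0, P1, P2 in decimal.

P0 = 3, P1 = 13, P2 = 2

P0: S = E(K, 10) = 14; 13 ⊕ 14 = 3.
P1: S = E(K, 14) = 2; 15 ⊕ 2 = 13.
P2: S = E(K, 2) = 6; 4 ⊕ 6 = 2.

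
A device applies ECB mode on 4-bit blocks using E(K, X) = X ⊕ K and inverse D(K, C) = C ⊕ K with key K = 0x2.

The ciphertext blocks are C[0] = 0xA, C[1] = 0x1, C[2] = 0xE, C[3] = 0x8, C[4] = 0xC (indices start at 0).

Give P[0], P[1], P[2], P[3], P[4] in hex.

ECB decryption: P_i = D(K, C_i).
P[0]: D(K, 0xA) = 0x8.
P[1]: D(K, 0x1) = 0x3.
P[2]: D(K, 0xE) = 0xC.
P[3]: D(K, 0x8) = 0xA.
P[4]: D(K, 0xC) = 0xE.

P[0] = 0x8, P[1] = 0x3, P[2] = 0xC, P[3] = 0xA, P[4] = 0xE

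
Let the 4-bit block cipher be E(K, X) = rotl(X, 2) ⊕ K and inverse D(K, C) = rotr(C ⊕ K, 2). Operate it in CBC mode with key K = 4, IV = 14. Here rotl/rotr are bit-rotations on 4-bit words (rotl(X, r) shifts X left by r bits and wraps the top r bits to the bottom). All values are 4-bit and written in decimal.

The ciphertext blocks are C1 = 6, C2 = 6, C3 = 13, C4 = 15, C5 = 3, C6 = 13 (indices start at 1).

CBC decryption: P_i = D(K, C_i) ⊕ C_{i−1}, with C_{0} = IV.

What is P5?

P5 = 2

P5: D(K, 3) = 13; 13 ⊕ 15 = 2.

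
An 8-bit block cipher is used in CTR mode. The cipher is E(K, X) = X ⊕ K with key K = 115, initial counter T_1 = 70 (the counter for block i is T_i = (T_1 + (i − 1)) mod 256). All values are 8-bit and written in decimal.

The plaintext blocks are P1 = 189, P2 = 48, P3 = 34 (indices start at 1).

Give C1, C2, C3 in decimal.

CTR encryption: S_i = E(K, T_i) where T_i is the counter for block i; C_i = P_i ⊕ S_i.
C1: T = 70, S = E(K, T) = 53; 189 ⊕ 53 = 136.
C2: T = 71, S = E(K, T) = 52; 48 ⊕ 52 = 4.
C3: T = 72, S = E(K, T) = 59; 34 ⊕ 59 = 25.

C1 = 136, C2 = 4, C3 = 25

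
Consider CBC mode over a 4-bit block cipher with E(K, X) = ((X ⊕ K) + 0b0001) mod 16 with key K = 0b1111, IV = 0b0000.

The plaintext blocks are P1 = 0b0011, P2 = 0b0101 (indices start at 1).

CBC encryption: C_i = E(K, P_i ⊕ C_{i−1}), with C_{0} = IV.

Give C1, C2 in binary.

C1 = 0b1101, C2 = 0b1000

C1: P1 ⊕ 0b0000 = 0b0011; E(K, 0b0011) = 0b1101.
C2: P2 ⊕ 0b1101 = 0b1000; E(K, 0b1000) = 0b1000.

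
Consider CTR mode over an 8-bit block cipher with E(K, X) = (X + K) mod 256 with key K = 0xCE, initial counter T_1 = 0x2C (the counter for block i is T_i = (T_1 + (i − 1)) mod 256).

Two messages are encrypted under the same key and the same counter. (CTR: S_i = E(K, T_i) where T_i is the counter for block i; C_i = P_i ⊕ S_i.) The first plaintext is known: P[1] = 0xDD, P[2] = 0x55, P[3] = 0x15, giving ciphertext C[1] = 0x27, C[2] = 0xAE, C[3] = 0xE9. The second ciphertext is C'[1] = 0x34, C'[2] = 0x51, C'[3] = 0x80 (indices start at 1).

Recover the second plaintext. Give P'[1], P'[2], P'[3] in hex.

In CTR with a reused counter, both messages share the same keystream S_i, so C_i ⊕ C'_i = P_i ⊕ P'_i and thus P'_i = P_i ⊕ C_i ⊕ C'_i.
P'[1]: 0xDD ⊕ 0x27 ⊕ 0x34 = 0xCE.
P'[2]: 0x55 ⊕ 0xAE ⊕ 0x51 = 0xAA.
P'[3]: 0x15 ⊕ 0xE9 ⊕ 0x80 = 0x7C.

P'[1] = 0xCE, P'[2] = 0xAA, P'[3] = 0x7C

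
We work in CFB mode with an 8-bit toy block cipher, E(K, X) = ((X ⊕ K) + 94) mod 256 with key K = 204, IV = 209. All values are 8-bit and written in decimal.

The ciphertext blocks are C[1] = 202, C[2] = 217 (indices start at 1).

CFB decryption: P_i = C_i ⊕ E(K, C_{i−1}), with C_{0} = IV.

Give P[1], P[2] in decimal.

P[1]: E(K, 209) = 123; 202 ⊕ 123 = 177.
P[2]: E(K, 202) = 100; 217 ⊕ 100 = 189.

P[1] = 177, P[2] = 189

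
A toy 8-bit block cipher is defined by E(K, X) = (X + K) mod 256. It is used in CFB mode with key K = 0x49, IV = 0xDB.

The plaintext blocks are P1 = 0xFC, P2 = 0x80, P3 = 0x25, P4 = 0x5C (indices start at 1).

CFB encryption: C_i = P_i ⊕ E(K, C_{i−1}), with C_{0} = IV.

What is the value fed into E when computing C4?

0xCF

C1: E(K, 0xDB) = 0x24; 0xFC ⊕ 0x24 = 0xD8.
C2: E(K, 0xD8) = 0x21; 0x80 ⊕ 0x21 = 0xA1.
C3: E(K, 0xA1) = 0xEA; 0x25 ⊕ 0xEA = 0xCF.
C4: E(K, 0xCF) = 0x18; 0x5C ⊕ 0x18 = 0x44.
So the input to E for block 4 is 0xCF.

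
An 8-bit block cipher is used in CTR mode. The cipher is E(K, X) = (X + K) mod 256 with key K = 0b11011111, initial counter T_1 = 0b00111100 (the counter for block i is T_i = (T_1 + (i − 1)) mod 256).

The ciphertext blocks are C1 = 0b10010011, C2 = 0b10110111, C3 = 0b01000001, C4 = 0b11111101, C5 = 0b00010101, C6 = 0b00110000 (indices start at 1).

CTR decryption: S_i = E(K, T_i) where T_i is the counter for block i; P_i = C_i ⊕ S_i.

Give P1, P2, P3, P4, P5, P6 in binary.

P1 = 0b10001000, P2 = 0b10101011, P3 = 0b01011100, P4 = 0b11100011, P5 = 0b00001010, P6 = 0b00010000

P1: T = 0b00111100, S = E(K, T) = 0b00011011; 0b10010011 ⊕ 0b00011011 = 0b10001000.
P2: T = 0b00111101, S = E(K, T) = 0b00011100; 0b10110111 ⊕ 0b00011100 = 0b10101011.
P3: T = 0b00111110, S = E(K, T) = 0b00011101; 0b01000001 ⊕ 0b00011101 = 0b01011100.
P4: T = 0b00111111, S = E(K, T) = 0b00011110; 0b11111101 ⊕ 0b00011110 = 0b11100011.
P5: T = 0b01000000, S = E(K, T) = 0b00011111; 0b00010101 ⊕ 0b00011111 = 0b00001010.
P6: T = 0b01000001, S = E(K, T) = 0b00100000; 0b00110000 ⊕ 0b00100000 = 0b00010000.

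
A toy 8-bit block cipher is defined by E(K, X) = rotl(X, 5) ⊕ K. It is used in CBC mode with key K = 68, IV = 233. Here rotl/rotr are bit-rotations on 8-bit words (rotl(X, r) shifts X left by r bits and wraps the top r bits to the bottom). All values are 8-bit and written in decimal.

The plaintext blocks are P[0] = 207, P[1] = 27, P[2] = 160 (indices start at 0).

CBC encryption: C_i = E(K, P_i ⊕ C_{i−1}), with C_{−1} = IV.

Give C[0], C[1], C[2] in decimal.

C[0] = 128, C[1] = 55, C[2] = 182

C[0]: P[0] ⊕ 233 = 38; E(K, 38) = 128.
C[1]: P[1] ⊕ 128 = 155; E(K, 155) = 55.
C[2]: P[2] ⊕ 55 = 151; E(K, 151) = 182.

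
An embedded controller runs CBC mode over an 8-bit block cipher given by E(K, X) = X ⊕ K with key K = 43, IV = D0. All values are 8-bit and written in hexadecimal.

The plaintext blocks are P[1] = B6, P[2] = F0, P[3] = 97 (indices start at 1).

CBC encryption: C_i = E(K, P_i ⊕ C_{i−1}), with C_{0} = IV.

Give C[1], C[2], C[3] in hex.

C[1] = 25, C[2] = 96, C[3] = 42

C[1]: P[1] ⊕ D0 = 66; E(K, 66) = 25.
C[2]: P[2] ⊕ 25 = D5; E(K, D5) = 96.
C[3]: P[3] ⊕ 96 = 01; E(K, 01) = 42.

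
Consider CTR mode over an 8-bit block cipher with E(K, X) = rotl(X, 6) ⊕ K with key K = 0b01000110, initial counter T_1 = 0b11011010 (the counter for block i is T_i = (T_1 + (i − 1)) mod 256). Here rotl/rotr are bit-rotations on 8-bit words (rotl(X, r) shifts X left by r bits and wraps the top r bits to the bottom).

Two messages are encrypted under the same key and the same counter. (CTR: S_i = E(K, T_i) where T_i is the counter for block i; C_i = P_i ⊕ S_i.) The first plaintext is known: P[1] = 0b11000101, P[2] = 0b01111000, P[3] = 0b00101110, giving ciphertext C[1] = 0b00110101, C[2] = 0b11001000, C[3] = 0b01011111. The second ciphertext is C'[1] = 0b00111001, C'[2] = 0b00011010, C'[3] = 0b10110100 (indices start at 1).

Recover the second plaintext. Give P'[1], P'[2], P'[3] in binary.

In CTR with a reused counter, both messages share the same keystream S_i, so C_i ⊕ C'_i = P_i ⊕ P'_i and thus P'_i = P_i ⊕ C_i ⊕ C'_i.
P'[1]: 0b11000101 ⊕ 0b00110101 ⊕ 0b00111001 = 0b11001001.
P'[2]: 0b01111000 ⊕ 0b11001000 ⊕ 0b00011010 = 0b10101010.
P'[3]: 0b00101110 ⊕ 0b01011111 ⊕ 0b10110100 = 0b11000101.

P'[1] = 0b11001001, P'[2] = 0b10101010, P'[3] = 0b11000101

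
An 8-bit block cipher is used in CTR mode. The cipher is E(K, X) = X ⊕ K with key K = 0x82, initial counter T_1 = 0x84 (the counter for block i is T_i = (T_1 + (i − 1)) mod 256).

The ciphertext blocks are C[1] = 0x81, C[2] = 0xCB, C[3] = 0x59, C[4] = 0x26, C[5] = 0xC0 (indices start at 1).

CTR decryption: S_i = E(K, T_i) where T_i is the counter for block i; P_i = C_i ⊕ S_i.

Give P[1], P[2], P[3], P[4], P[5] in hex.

P[1] = 0x87, P[2] = 0xCC, P[3] = 0x5D, P[4] = 0x23, P[5] = 0xCA

P[1]: T = 0x84, S = E(K, T) = 0x06; 0x81 ⊕ 0x06 = 0x87.
P[2]: T = 0x85, S = E(K, T) = 0x07; 0xCB ⊕ 0x07 = 0xCC.
P[3]: T = 0x86, S = E(K, T) = 0x04; 0x59 ⊕ 0x04 = 0x5D.
P[4]: T = 0x87, S = E(K, T) = 0x05; 0x26 ⊕ 0x05 = 0x23.
P[5]: T = 0x88, S = E(K, T) = 0x0A; 0xC0 ⊕ 0x0A = 0xCA.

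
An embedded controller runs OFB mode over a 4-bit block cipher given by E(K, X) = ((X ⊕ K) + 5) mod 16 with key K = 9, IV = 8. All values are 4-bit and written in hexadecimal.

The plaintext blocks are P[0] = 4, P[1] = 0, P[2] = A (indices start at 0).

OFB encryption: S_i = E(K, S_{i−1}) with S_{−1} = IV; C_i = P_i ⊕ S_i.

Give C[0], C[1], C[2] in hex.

C[0] = 2, C[1] = 4, C[2] = 8

C[0]: S = E(K, 8) = 6; 4 ⊕ 6 = 2.
C[1]: S = E(K, 6) = 4; 0 ⊕ 4 = 4.
C[2]: S = E(K, 4) = 2; A ⊕ 2 = 8.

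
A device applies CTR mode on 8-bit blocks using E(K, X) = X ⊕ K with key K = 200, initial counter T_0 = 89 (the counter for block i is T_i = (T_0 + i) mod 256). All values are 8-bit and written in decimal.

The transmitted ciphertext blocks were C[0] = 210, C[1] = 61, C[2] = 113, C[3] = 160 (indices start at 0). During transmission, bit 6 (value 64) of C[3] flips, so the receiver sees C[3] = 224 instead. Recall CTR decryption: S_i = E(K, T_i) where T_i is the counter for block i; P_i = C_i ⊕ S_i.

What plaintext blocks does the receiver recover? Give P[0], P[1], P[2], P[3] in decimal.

Only C[3] changed, to 224. In CTR, a change in C_i flips the same bit in P_i only; the keystream is unaffected. Decrypting the received ciphertext:
P[0]: T = 89, S = E(K, T) = 145; 210 ⊕ 145 = 67.
P[1]: T = 90, S = E(K, T) = 146; 61 ⊕ 146 = 175.
P[2]: T = 91, S = E(K, T) = 147; 113 ⊕ 147 = 226.
P[3]: T = 92, S = E(K, T) = 148; 224 ⊕ 148 = 116.
Blocks that differ from the original plaintext: P[3].

P[0] = 67, P[1] = 175, P[2] = 226, P[3] = 116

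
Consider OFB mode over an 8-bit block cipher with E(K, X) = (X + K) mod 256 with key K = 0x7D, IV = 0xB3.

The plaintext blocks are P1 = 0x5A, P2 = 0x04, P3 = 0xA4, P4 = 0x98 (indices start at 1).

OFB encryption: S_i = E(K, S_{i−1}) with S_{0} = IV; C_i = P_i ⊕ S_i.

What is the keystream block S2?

0xAD

C1: S = E(K, 0xB3) = 0x30; 0x5A ⊕ 0x30 = 0x6A.
C2: S = E(K, 0x30) = 0xAD; 0x04 ⊕ 0xAD = 0xA9.
So S2 = 0xAD.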